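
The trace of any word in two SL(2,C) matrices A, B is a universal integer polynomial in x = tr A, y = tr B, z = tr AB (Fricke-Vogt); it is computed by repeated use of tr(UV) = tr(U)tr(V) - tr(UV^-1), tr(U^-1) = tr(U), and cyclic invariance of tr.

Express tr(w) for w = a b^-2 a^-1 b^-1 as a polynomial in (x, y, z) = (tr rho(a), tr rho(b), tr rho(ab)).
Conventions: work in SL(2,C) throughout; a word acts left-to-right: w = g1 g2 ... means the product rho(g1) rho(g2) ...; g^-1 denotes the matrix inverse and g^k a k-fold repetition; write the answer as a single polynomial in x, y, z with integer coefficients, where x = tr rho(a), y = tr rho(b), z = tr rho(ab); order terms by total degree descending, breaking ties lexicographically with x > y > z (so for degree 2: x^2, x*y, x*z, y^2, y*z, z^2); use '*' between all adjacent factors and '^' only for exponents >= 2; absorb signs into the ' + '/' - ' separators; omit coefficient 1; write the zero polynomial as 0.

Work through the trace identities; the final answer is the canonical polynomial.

and trace(a b^-1) = trace(a)*trace(b) - trace(a b) = x*y - z
trace(b^-1 a b^-1) = trace(a b^-1)*trace(b) - trace(a) = x*y^2 - y*z - x
and trace(a^2) = trace(a)*trace(a) - trace(1) = x^2 - 2
next, trace(a^2 b) = trace(a)*trace(b a) - trace(b) = x*z - y
trace(a b^-1 a) = trace(a^2)*trace(b) - trace(a^2 b) = x^2*y - x*z - y
trace(a b a b) = trace(b a)*trace(b a) - trace(1) = z^2 - 2
trace(a b^-1 a b) = trace(a b a)*trace(b) - trace(a b a b) = x*y*z - y^2 - z^2 + 2
and trace(b^-1 a b^-1 a) = trace(a b^-1 a)*trace(b) - trace(a b^-1 a b) = x^2*y^2 - 2*x*y*z + z^2 - 2
and trace(a^-1 b^-1 a b^-1) = trace(b^-1 a b^-1)*trace(a) - trace(b^-1 a b^-1 a) = x*y*z - x^2 - z^2 + 2
trace(a b^-2 a^-1 b^-1) = trace(a^-1 b^-1 a b^-1)*trace(b) - trace(a^-1 b^-1 a) = x*y^2*z - x^2*y - y*z^2 + y

x*y^2*z - x^2*y - y*z^2 + y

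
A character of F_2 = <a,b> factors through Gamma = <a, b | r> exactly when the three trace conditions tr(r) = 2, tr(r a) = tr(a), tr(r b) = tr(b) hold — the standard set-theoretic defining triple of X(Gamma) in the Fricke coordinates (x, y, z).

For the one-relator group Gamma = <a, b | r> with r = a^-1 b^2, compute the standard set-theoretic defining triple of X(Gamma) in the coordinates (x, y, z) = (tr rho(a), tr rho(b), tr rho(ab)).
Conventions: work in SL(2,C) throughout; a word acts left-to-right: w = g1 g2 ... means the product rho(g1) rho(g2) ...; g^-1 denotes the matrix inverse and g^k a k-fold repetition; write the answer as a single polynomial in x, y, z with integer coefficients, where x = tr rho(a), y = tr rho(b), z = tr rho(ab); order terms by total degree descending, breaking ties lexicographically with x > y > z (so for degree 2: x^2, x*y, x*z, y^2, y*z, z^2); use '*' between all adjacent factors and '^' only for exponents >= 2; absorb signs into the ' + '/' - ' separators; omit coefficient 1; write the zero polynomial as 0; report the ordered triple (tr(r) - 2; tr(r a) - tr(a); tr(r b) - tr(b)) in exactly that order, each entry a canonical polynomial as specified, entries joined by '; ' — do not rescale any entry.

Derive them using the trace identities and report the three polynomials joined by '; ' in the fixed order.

x*y^2 - y*z - x - 2; y^2 - x - 2; x*y^3 - y^2*z - 2*x*y - y + z

trace(b^2) = trace(b)*trace(b) - trace(1) = y^2 - 2
trace(b^2 a) = trace(b)*trace(a b) - trace(a) = y*z - x
trace(a^-1 b^2) = trace(b^2)*trace(a) - trace(b^2 a) = x*y^2 - y*z - x
trace(b^3) = trace(b)*trace(b^2) - trace(b) = y^3 - 3*y
trace(b^3 a) = trace(b)*trace(b a b) - trace(b a) = y^2*z - x*y - z
trace(a^-1 b^3) = trace(b^3)*trace(a) - trace(b^3 a) = x*y^3 - y^2*z - 2*x*y + z
assemble the triple (trace(r) - 2; trace(r a) - x; trace(r b) - y)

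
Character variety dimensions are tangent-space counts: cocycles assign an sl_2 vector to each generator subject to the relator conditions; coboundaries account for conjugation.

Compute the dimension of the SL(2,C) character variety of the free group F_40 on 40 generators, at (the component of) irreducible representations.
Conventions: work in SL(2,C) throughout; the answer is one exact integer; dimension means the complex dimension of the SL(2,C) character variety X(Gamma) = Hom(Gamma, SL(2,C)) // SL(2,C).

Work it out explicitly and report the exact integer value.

Here Gamma is free of rank 40 — no relator constrains a cocycle.
So Z^1 = (sl_2)^40 in full: dim Z^1 = 120.
At an irreducible rho the centralizer of the image in sl_2 is 0, so the coboundary map sl_2 -> Z^1 is injective: dim B^1 = 3.
Therefore dim X = 120 - 3 = 117.

117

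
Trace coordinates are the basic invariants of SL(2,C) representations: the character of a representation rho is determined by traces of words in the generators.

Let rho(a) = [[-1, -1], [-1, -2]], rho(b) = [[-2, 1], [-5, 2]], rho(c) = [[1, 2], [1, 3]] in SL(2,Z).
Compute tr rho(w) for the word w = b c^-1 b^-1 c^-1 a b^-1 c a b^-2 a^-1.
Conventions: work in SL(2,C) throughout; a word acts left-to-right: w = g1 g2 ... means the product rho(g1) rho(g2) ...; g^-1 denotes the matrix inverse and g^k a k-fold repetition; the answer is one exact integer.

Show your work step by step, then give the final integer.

rho(b) = [[-2, 1], [-5, 2]]
... * rho(c^-1) = [[3, -2], [-1, 1]]  ->  [[-7, 5], [-17, 12]]
... * rho(b^-1) = [[2, -1], [5, -2]]  ->  [[11, -3], [26, -7]]
... * rho(c^-1) = [[3, -2], [-1, 1]]  ->  [[36, -25], [85, -59]]
... * rho(a) = [[-1, -1], [-1, -2]]  ->  [[-11, 14], [-26, 33]]
... * rho(b^-1) = [[2, -1], [5, -2]]  ->  [[48, -17], [113, -40]]
... * rho(c) = [[1, 2], [1, 3]]  ->  [[31, 45], [73, 106]]
... * rho(a) = [[-1, -1], [-1, -2]]  ->  [[-76, -121], [-179, -285]]
... * rho(b^-1) = [[2, -1], [5, -2]]  ->  [[-757, 318], [-1783, 749]]
... * rho(b^-1) = [[2, -1], [5, -2]]  ->  [[76, 121], [179, 285]]
... * rho(a^-1) = [[-2, 1], [1, -1]]  ->  [[-31, -45], [-73, -106]]
tr = -31 + -106 = -137

-137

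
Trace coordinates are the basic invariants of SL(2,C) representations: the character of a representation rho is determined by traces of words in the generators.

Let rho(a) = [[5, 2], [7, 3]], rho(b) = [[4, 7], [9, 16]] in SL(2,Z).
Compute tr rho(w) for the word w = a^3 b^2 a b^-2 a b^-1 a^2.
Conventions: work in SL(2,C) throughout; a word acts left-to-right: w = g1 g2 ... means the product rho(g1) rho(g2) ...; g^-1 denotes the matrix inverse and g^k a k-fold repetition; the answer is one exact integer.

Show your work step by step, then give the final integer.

113807269495

rho(a) = [[5, 2], [7, 3]]
... * rho(a) = [[5, 2], [7, 3]]  ->  [[39, 16], [56, 23]]
... * rho(a) = [[5, 2], [7, 3]]  ->  [[307, 126], [441, 181]]
... * rho(b) = [[4, 7], [9, 16]]  ->  [[2362, 4165], [3393, 5983]]
... * rho(b) = [[4, 7], [9, 16]]  ->  [[46933, 83174], [67419, 119479]]
... * rho(a) = [[5, 2], [7, 3]]  ->  [[816883, 343388], [1173448, 493275]]
... * rho(b^-1) = [[16, -7], [-9, 4]]  ->  [[9979636, -4344629], [14335693, -6241036]]
... * rho(b^-1) = [[16, -7], [-9, 4]]  ->  [[198775837, -87235968], [285540412, -125313995]]
... * rho(a) = [[5, 2], [7, 3]]  ->  [[383227409, 135843770], [550504095, 195138839]]
... * rho(b^-1) = [[16, -7], [-9, 4]]  ->  [[4909044614, -2139216783], [7051815969, -3072973309]]
... * rho(a) = [[5, 2], [7, 3]]  ->  [[9570705589, 3400438879], [13748266682, 4884712011]]
... * rho(a) = [[5, 2], [7, 3]]  ->  [[71656600098, 29342727815], [102934317487, 42150669397]]
tr = 71656600098 + 42150669397 = 113807269495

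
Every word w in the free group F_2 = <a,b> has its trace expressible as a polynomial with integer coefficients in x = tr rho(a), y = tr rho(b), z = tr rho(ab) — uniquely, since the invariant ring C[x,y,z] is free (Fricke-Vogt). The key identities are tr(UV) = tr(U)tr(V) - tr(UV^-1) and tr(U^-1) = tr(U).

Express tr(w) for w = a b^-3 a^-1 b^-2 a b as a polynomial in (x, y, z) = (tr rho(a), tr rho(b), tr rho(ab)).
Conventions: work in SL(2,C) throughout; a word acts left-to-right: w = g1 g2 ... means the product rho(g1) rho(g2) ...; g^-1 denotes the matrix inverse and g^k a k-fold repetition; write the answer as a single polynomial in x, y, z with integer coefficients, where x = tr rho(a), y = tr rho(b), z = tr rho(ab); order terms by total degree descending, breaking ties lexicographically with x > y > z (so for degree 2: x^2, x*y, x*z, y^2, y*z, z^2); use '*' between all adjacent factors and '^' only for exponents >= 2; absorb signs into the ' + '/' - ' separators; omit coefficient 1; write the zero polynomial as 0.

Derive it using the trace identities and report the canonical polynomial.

x*y^4*z^2 - x^2*y^3*z - y^5*z - y^3*z^3 + x*y^4 - x*y^2*z^2 + x^2*y*z + 4*y^3*z + y*z^3 - 3*x*y^2 - 2*y*z + x

apply: tr(a b a) = tr(a)*tr(b a) - tr(b) = x*z - y
tr(a b a b) = tr(b a)*tr(b a) - tr(1) = z^2 - 2
tr(b^-1 a b a) = tr(a b a)*tr(b) - tr(a b a b) = x*y*z - y^2 - z^2 + 2
tr(a b a b^-2) = tr(b^-1 a b a)*tr(b) - tr(b^-1 a b a b) = x*y^2*z - y^3 - y*z^2 - x*z + 3*y
apply: tr(b^-3 a b a) = tr(a b a b^-2)*tr(b) - tr(a b a b^-1) = x*y^3*z - y^4 - y^2*z^2 - 2*x*y*z + 4*y^2 + z^2 - 2
apply: tr(b^-2 a b a b^-2) = tr(b^-3 a b a)*tr(b) - tr(b^-3 a b a b) = x*y^4*z - y^5 - y^3*z^2 - 3*x*y^2*z + 5*y^3 + 2*y*z^2 + x*z - 5*y
use: tr(b^-2 a b a b^-3) = tr(b^-2 a b a b^-2)*tr(b) - tr(b^-2 a b a b^-1) = x*y^5*z - y^6 - y^4*z^2 - 4*x*y^3*z + 6*y^4 + 3*y^2*z^2 + 3*x*y*z - 9*y^2 - z^2 + 2
use: tr(a^2 b a) = tr(a)*tr(a b a) - tr(a b) = x^2*z - x*y - z
tr(b a b) = tr(b)*tr(a b) - tr(a) = y*z - x
apply: tr(a^2 b a b) = tr(a)*tr(b a b a) - tr(b a b) = x*z^2 - y*z - x
tr(a b a b^-1 a) = tr(a^2 b a)*tr(b) - tr(a^2 b a b) = x^2*y*z - x*y^2 - x*z^2 + x
apply: tr(a b a b a b) = tr(b a)*tr(b a b a) - tr(b^-1 a^-1) = z^3 - 3*z
apply: tr(a b a b^-1 a b) = tr(a b a b a)*tr(b) - tr(a b a b a b) = x*y*z^2 - y^2*z - z^3 - x*y + 3*z
tr(a b^-1 a b a b^-1) = tr(a b a b^-1 a)*tr(b) - tr(a b a b^-1 a b) = x^2*y^2*z - x*y^3 - 2*x*y*z^2 + y^2*z + z^3 + 2*x*y - 3*z
tr(a b^-1 a b a) = tr(a b a^2)*tr(b) - tr(a b a^2 b) = x^2*y*z - x*y^2 - x*z^2 + x
apply: tr(a b a b^-2 a b^-1) = tr(a b^-1 a b a b^-1)*tr(b) - tr(a b^-1 a b a) = x^2*y^3*z - x*y^4 - 2*x*y^2*z^2 - x^2*y*z + y^3*z + y*z^3 + 3*x*y^2 + x*z^2 - 3*y*z - x
tr(a b a b^-2 a) = tr(b^-1 a^2 b a)*tr(b) - tr(b^-1 a^2 b a b) = x^2*y^2*z - x*y^3 - x*y*z^2 - x^2*z + 2*x*y + z
use: tr(b^-1 a b^-2 a b a b^-1) = tr(a b a b^-2 a b^-1)*tr(b) - tr(a b a b^-2 a) = x^2*y^4*z - x*y^5 - 2*x*y^3*z^2 - 2*x^2*y^2*z + y^4*z + y^2*z^3 + 4*x*y^3 + 2*x*y*z^2 + x^2*z - 3*y^2*z - 3*x*y - z
tr(b^-1 a b^-2 a b a) = tr(a b a b^-1 a b^-1)*tr(b) - tr(a b a b^-1 a) = x^2*y^3*z - x*y^4 - 2*x*y^2*z^2 - x^2*y*z + y^3*z + y*z^3 + 3*x*y^2 + x*z^2 - 3*y*z - x
use: tr(b^-2 a b a b^-3 a) = tr(b^-1 a b^-2 a b a b^-1)*tr(b) - tr(b^-1 a b^-2 a b a) = x^2*y^5*z - x*y^6 - 2*x*y^4*z^2 - 3*x^2*y^3*z + y^5*z + y^3*z^3 + 5*x*y^4 + 4*x*y^2*z^2 + 2*x^2*y*z - 4*y^3*z - y*z^3 - 6*x*y^2 - x*z^2 + 2*y*z + x
use: tr(a b^-3 a^-1 b^-2 a b) = tr(b^-2 a b a b^-3)*tr(a) - tr(b^-2 a b a b^-3 a) = x*y^4*z^2 - x^2*y^3*z - y^5*z - y^3*z^3 + x*y^4 - x*y^2*z^2 + x^2*y*z + 4*y^3*z + y*z^3 - 3*x*y^2 - 2*y*z + x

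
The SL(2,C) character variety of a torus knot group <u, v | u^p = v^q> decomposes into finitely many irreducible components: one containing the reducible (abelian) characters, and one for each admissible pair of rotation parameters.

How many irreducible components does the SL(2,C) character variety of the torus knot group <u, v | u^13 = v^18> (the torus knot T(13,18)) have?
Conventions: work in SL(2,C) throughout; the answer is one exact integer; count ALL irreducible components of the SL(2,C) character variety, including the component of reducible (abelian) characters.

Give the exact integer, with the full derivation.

In the torus knot group T(13,18), u^13 = v^18 is central, so an irreducible representation sends it to +I or -I (Schur).
This locks tr(u) to 2*cos(pi*alpha/13), alpha in 1..12, and tr(v) to 2*cos(pi*beta/18), beta in 1..17, on each component of irreducible characters.
Consistency of u^13 = (-1)^alpha I with v^18 = (-1)^beta I forces alpha = beta (mod 2).
count pairs: odd alpha (6 choices) x odd beta (9), plus even alpha (6) x even beta (8): 6*9 + 6*8 = 102.
That is 102 components of irreducible characters, and with the reducible (abelian) component the total is 103.

103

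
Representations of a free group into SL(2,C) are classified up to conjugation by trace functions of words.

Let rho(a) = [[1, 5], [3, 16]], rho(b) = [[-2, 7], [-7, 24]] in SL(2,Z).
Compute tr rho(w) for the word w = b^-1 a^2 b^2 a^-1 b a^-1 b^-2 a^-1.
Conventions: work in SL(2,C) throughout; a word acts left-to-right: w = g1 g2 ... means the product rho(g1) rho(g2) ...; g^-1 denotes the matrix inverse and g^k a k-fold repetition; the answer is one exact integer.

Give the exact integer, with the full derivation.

rho(b^-1) = [[24, -7], [7, -2]]
... * rho(a) = [[1, 5], [3, 16]]  ->  [[3, 8], [1, 3]]
... * rho(a) = [[1, 5], [3, 16]]  ->  [[27, 143], [10, 53]]
... * rho(b) = [[-2, 7], [-7, 24]]  ->  [[-1055, 3621], [-391, 1342]]
... * rho(b) = [[-2, 7], [-7, 24]]  ->  [[-23237, 79519], [-8612, 29471]]
... * rho(a^-1) = [[16, -5], [-3, 1]]  ->  [[-610349, 195704], [-226205, 72531]]
... * rho(b) = [[-2, 7], [-7, 24]]  ->  [[-149230, 424453], [-55307, 157309]]
... * rho(a^-1) = [[16, -5], [-3, 1]]  ->  [[-3661039, 1170603], [-1356839, 433844]]
... * rho(b^-1) = [[24, -7], [7, -2]]  ->  [[-79670715, 23286067], [-29527228, 8630185]]
... * rho(b^-1) = [[24, -7], [7, -2]]  ->  [[-1749094691, 511122871], [-648242177, 189430226]]
... * rho(a^-1) = [[16, -5], [-3, 1]]  ->  [[-29518883669, 9256596326], [-10940165510, 3430641111]]
tr = -29518883669 + 3430641111 = -26088242558

-26088242558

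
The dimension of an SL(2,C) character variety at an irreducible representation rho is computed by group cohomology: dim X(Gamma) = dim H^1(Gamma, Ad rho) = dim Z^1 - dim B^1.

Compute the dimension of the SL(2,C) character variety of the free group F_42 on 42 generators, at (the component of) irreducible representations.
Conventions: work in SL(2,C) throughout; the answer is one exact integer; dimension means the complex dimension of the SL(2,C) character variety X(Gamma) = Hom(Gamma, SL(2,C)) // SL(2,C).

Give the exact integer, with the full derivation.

123

Gamma = F_42 has 42 generators and no relators.
So Z^1 = (sl_2)^42 in full: dim Z^1 = 126.
Irreducibility makes the coboundary map sl_2 -> Z^1 injective (trivial centralizer), so dim B^1 = 3.
dim H^1 = 126 - 3 = 123, which is dim X.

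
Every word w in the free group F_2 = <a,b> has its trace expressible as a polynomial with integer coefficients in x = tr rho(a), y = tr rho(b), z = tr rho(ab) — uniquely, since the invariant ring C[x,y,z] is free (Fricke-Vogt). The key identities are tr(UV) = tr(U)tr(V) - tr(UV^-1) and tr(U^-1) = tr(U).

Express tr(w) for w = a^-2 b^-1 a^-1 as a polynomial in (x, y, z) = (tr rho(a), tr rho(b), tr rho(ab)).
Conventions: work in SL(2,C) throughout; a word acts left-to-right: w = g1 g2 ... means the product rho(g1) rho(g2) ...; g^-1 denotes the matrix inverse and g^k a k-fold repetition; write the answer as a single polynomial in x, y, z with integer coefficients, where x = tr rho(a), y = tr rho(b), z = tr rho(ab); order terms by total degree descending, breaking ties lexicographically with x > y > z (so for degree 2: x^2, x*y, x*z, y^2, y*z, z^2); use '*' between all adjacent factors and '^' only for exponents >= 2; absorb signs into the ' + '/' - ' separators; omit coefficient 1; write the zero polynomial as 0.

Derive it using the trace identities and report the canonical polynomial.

trace(a^-1) = trace(a) = x
trace(a^-1 b) = trace(b)*trace(a) - trace(b a)   [inverse elimination on a] = x*y - z
trace(a^-1 b^-1) = trace(a^-1)*trace(b) - trace(a^-1 b)   [inverse elimination on b] = z
trace(a^-1 b^-1 a^-1) = trace(a^-1 b^-1)*trace(a) - trace(a^-1 b^-1 a)   [inverse elimination on a] = x*z - y
trace(a^-2 b^-1 a^-1) = trace(a^-1 b^-1 a^-1)*trace(a) - trace(a^-1 b^-1)   [inverse elimination on a] = x^2*z - x*y - z

x^2*z - x*y - z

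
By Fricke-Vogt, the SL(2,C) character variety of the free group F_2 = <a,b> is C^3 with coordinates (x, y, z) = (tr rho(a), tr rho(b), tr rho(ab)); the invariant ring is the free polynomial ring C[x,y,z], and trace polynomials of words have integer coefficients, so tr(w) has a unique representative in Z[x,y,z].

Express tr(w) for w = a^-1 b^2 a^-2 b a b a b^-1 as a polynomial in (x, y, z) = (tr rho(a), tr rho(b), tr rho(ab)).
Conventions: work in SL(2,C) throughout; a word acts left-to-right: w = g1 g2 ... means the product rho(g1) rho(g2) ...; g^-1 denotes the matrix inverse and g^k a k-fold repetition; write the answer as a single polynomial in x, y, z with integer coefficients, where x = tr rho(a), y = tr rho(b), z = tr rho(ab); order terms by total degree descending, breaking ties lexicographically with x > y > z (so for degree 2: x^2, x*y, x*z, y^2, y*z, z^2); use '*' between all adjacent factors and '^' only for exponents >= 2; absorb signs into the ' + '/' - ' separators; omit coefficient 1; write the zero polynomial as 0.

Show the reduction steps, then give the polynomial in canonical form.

tr(a b a b) = tr(b a)*tr(b a) - tr(1)   [split at repeated b] = z^2 - 2
and tr(a b a) = tr(a)*tr(b a) - tr(b) = x*z - y
tr(b a b a b) = tr(b)*tr(a b a b) - tr(a b a) = y*z^2 - x*z - y
next, tr(b a b a b a) = tr(b a)*tr(b a b a) - tr(b^-1 a^-1)   [split at repeated b] = z^3 - 3*z
and tr(b a^-1 b a b a) = tr(b a b a b)*tr(a) - tr(b a b a b a) = x*y*z^2 - x^2*z - z^3 - x*y + 3*z
tr(b a b) = tr(b)*tr(a b) - tr(a) = y*z - x
next, tr(a b a^2 b) = tr(a)*tr(b a b a) - tr(b a b) = x*z^2 - y*z - x
tr(a b a^2) = tr(a)*tr(b a^2) - tr(b a) = x^2*z - x*y - z
tr(a b a^2 b^2) = tr(b)*tr(a b a^2 b) - tr(a b a^2) = x*y*z^2 - x^2*z - y^2*z + z
tr(a b^3 a b a) = tr(b)*tr(a b a^2 b^2) - tr(a b a^2 b) = x*y^2*z^2 - x^2*y*z - y^3*z - x*z^2 + 2*y*z + x
and tr(a b a b a b^2) = tr(b)*tr(a b a b a b) - tr(a b a b a) = y*z^3 - x*z^2 - 2*y*z + x
and tr(a b^3 a b a b) = tr(b)*tr(a b a b a b^2) - tr(a b a b a b) = y^2*z^3 - x*y*z^2 - 2*y^2*z - z^3 + x*y + 3*z
next, tr(b a b a b^-1 a b^2) = tr(a b^3 a b a)*tr(b) - tr(a b^3 a b a b) = x*y^3*z^2 - x^2*y^2*z - y^4*z - y^2*z^3 + 4*y^2*z + z^3 - 3*z
next, tr(b^2 a b a b) = tr(b)*tr(b a b a b) - tr(b a b a) = y^2*z^2 - x*y*z - y^2 - z^2 + 2
next, tr(a b^2 a b a b a) = tr(a)*tr(b^2 a b a b a) - tr(b^2 a b a b) = x*y*z^3 - x^2*z^2 - y^2*z^2 - x*y*z + x^2 + y^2 + z^2 - 2
tr(a b a b a b a b) = tr(b a b a)*tr(b a b a) - tr(1)   [split at repeated b] = z^4 - 4*z^2 + 2
tr(a b a b a b a) = tr(a)*tr(b a b a b a) - tr(b a b a b) = x*z^3 - y*z^2 - 2*x*z + y
tr(a b^2 a b a b a b) = tr(b)*tr(a b a b a b a b) - tr(a b a b a b a) = y*z^4 - x*z^3 - 3*y*z^2 + 2*x*z + y
and tr(b a b a b^-1 a b^2 a) = tr(a b^2 a b a b a)*tr(b) - tr(a b^2 a b a b a b) = x*y^2*z^3 - x^2*y*z^2 - y^3*z^2 - y*z^4 - x*y^2*z + x*z^3 + x^2*y + y^3 + 4*y*z^2 - 2*x*z - 3*y
tr(b^2 a^-1 b a b a b^-1 a) = tr(b a b a b^-1 a b^2)*tr(a) - tr(b a b a b^-1 a b^2 a) = x^2*y^3*z^2 - x^3*y^2*z - x*y^4*z - 2*x*y^2*z^3 + x^2*y*z^2 + y^3*z^2 + y*z^4 + 5*x*y^2*z - x^2*y - y^3 - 4*y*z^2 - x*z + 3*y
and tr(b a b a b^-1 a^-1 b^2 a^-1) = tr(b^2 a^-1 b a b a b^-1)*tr(a) - tr(b^2 a^-1 b a b a b^-1 a) = -x^2*y^3*z^2 + x^3*y^2*z + x*y^4*z + 2*x*y^2*z^3 - y^3*z^2 - y*z^4 - x^3*z - 5*x*y^2*z - x*z^3 + y^3 + 4*y*z^2 + 4*x*z - 3*y
next, tr(b a b a b^-1 a^-1 b^2) = tr(b^3 a b a b^-1)*tr(a) - tr(b^3 a b a b^-1 a) = -x*y^3*z^2 + x^2*y^2*z + y^4*z + y^2*z^3 + x*y*z^2 - x^2*z - 4*y^2*z - z^3 - x*y + 3*z
tr(a^-1 b^2 a^-2 b a b a b^-1) = tr(b a b a b^-1 a^-1 b^2 a^-1)*tr(a) - tr(b a b a b^-1 a^-1 b^2) = -x^3*y^3*z^2 + x^4*y^2*z + x^2*y^4*z + 2*x^2*y^2*z^3 - x*y*z^4 - x^4*z - 6*x^2*y^2*z - x^2*z^3 - y^4*z - y^2*z^3 + x*y^3 + 3*x*y*z^2 + 5*x^2*z + 4*y^2*z + z^3 - 2*x*y - 3*z

-x^3*y^3*z^2 + x^4*y^2*z + x^2*y^4*z + 2*x^2*y^2*z^3 - x*y*z^4 - x^4*z - 6*x^2*y^2*z - x^2*z^3 - y^4*z - y^2*z^3 + x*y^3 + 3*x*y*z^2 + 5*x^2*z + 4*y^2*z + z^3 - 2*x*y - 3*z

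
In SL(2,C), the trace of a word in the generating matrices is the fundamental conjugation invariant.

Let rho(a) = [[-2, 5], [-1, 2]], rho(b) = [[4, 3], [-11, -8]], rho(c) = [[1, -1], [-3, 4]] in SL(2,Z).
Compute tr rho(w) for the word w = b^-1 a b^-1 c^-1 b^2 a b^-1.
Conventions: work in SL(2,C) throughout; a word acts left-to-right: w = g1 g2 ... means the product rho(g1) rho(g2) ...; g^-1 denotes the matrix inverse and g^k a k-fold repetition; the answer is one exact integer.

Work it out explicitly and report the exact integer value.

803818

rho(b^-1) = [[-8, -3], [11, 4]]
... * rho(a) = [[-2, 5], [-1, 2]]  ->  [[19, -46], [-26, 63]]
... * rho(b^-1) = [[-8, -3], [11, 4]]  ->  [[-658, -241], [901, 330]]
... * rho(c^-1) = [[4, 1], [3, 1]]  ->  [[-3355, -899], [4594, 1231]]
... * rho(b) = [[4, 3], [-11, -8]]  ->  [[-3531, -2873], [4835, 3934]]
... * rho(b) = [[4, 3], [-11, -8]]  ->  [[17479, 12391], [-23934, -16967]]
... * rho(a) = [[-2, 5], [-1, 2]]  ->  [[-47349, 112177], [64835, -153604]]
... * rho(b^-1) = [[-8, -3], [11, 4]]  ->  [[1612739, 590755], [-2208324, -808921]]
tr = 1612739 + -808921 = 803818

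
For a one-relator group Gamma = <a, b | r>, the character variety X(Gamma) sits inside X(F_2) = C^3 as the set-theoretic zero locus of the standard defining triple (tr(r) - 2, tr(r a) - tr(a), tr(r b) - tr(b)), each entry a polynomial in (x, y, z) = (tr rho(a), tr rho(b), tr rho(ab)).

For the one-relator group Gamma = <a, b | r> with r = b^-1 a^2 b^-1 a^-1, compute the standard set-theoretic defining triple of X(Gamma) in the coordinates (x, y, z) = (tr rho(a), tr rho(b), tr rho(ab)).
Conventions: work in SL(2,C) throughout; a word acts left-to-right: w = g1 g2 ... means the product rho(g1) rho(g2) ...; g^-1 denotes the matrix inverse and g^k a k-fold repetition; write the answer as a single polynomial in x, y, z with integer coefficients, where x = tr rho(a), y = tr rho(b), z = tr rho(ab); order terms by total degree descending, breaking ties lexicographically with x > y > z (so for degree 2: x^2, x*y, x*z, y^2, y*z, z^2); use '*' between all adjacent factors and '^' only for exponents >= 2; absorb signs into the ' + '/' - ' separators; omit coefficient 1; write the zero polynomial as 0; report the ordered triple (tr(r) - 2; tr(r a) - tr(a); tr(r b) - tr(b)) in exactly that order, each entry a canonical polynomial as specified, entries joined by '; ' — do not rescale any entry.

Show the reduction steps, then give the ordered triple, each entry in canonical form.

x^2*y*z - x^3 - x*z^2 - y*z + 3*x - 2; x^2*y^2 - x*y*z - x^2 - y^2 - x + 2; x*y - y - z

trace(a b^-1) = trace(a) trace(b) - trace(a b)   [inverse elimination on b] = x*y - z
reduce: trace(b^2 a) = trace(b) trace(a b) - trace(a)   [square of b] = y*z - x
trace(b^2) = trace(b) trace(b) - trace(1)   [square of b] = y^2 - 2
reduce: trace(b a^2 b) = trace(a) trace(b^2 a) - trace(b^2)   [square of a] = x*y*z - x^2 - y^2 + 2
so trace(b a b a) = trace(a b) trace(a b) - trace(1)   [split at a repeated a] = z^2 - 2
reduce: trace(b a^2 b a) = trace(a) trace(b a b a) - trace(b a b)   [square of a] = x*z^2 - y*z - x
trace(a^-1 b a^2 b) = trace(b a^2 b) trace(a) - trace(b a^2 b a)   [inverse elimination on a] = x^2*y*z - x^3 - x*y^2 - x*z^2 + y*z + 3*x
reduce: trace(a^2 b^-1 a^-1 b) = trace(a^-1 b a^2) trace(b) - trace(a^-1 b a^2 b)   [inverse elimination on b] = -x^2*y*z + x^3 + x*y^2 + x*z^2 - 3*x
trace(b^-1 a^2 b^-1 a^-1) = trace(a^2 b^-1 a^-1) trace(b) - trace(a^2 b^-1 a^-1 b)   [inverse elimination on b] = x^2*y*z - x^3 - x*z^2 - y*z + 3*x
reduce: trace(a^2) = trace(a) trace(a) - trace(1)   [square of a] = x^2 - 2
reduce: trace(a^2 b) = trace(a) trace(b a) - trace(b)   [square of a] = x*z - y
so trace(b^-1 a^2) = trace(a^2) trace(b) - trace(a^2 b)   [inverse elimination on b] = x^2*y - x*z - y
trace(b^-1 a^2 b^-1) = trace(b^-1 a^2) trace(b) - trace(b^-1 a^2 b)   [inverse elimination on b] = x^2*y^2 - x*y*z - x^2 - y^2 + 2
assemble the triple (trace(r) - 2; trace(r a) - x; trace(r b) - y)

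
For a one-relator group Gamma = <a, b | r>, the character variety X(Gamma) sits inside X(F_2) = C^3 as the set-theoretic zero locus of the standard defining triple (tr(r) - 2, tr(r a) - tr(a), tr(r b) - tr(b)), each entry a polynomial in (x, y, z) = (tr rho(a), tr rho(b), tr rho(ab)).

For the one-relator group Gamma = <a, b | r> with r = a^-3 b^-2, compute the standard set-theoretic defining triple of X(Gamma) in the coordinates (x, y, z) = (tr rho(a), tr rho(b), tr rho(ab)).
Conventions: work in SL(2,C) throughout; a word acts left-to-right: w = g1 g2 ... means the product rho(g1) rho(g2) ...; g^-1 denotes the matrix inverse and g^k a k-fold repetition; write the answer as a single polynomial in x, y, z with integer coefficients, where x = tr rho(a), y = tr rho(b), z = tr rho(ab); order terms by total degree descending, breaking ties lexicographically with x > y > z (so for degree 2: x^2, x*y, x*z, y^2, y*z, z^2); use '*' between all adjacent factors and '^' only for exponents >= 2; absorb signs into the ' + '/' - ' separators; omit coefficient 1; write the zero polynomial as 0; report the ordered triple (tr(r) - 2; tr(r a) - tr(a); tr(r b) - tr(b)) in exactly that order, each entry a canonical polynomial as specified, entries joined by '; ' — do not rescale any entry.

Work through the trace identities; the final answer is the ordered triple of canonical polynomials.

x^2*y*z - x^3 - x*y^2 - y*z + 3*x - 2; x*y*z - x^2 - y^2 - x + 2; x^2*z - x*y - y - z

tr(a^-1) = tr(a) = x
tr(a^-2) = tr(a^-1) * tr(a) - tr(1)   [inverse elimination on a] = x^2 - 2
tr(a^-1 b) = tr(b) * tr(a) - tr(b a)   [inverse elimination on a] = x*y - z
tr(a^-2 b) = tr(a^-1 b) * tr(a) - tr(a^-1 b a)   [inverse elimination on a] = x^2*y - x*z - y
tr(b^-1 a^-2) = tr(a^-2) * tr(b) - tr(a^-2 b)   [inverse elimination on b] = x*z - y
tr(a^-1 b^-2 a^-1) = tr(b^-1 a^-2) * tr(b) - tr(b^-1 a^-2 b)   [inverse elimination on b] = x*y*z - x^2 - y^2 + 2
tr(a^-1 b^-2) = tr(b^-1 a^-1) * tr(b) - tr(b^-1 a^-1 b)   [inverse elimination on b] = y*z - x
tr(a^-3 b^-2) = tr(a^-1 b^-2 a^-1) * tr(a) - tr(a^-1 b^-2)   [inverse elimination on a] = x^2*y*z - x^3 - x*y^2 - y*z + 3*x
tr(a^-3 b^-1) = tr(a^-1 b^-1 a^-1) * tr(a) - tr(a^-1 b^-1) = x^2*z - x*y - z
assemble the triple (tr(r) - 2; tr(r a) - x; tr(r b) - y)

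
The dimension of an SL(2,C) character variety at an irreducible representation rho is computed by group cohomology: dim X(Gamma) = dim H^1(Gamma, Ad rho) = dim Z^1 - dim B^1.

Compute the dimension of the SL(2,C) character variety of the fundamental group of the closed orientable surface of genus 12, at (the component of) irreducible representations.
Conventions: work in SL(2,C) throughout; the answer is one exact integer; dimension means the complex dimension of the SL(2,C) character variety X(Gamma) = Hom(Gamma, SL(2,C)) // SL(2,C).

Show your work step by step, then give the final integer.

66

The genus-12 surface group: 2g = 24 generators, one relator prod [a_i, b_i].
Before the relator condition, cocycle space has dim 3*24 = 72.
d_2 is surjective at irreducible rho (its cokernel H^2 is dual to H^0 = 0), so dim Z^1 = 72 - 3 = 69.
As always at irreducible rho, dim B^1 = 3.
Hence dim X = 69 - 3 = 66.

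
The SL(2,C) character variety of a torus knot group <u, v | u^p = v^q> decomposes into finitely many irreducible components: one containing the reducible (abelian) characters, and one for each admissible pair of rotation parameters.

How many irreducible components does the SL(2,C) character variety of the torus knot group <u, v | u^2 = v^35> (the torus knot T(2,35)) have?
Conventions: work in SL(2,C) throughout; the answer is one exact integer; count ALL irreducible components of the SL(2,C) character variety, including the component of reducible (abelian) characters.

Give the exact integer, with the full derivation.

For T(2,35): irreducibility forces the central element u^2 = v^35 to one of +I, -I.
This locks tr(u) to 2*cos(pi*alpha/2), alpha in 1..1, and tr(v) to 2*cos(pi*beta/35), beta in 1..34, on each component of irreducible characters.
u^2 = (-1)^alpha I and v^35 = (-1)^beta I must agree, so alpha and beta have equal parity.
Enumerate parity-matched pairs: 1*17 odd-odd plus 0*17 even-even gives 17.
That is 17 components of irreducible characters, and with the reducible (abelian) component the total is 18.

18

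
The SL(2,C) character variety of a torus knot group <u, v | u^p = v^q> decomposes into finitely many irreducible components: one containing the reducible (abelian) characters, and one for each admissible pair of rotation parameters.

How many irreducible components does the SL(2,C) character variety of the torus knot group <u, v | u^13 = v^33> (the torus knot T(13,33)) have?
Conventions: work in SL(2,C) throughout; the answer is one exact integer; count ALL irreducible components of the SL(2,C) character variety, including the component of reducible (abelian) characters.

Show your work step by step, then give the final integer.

Gamma = < u, v | u^13 = v^33 > (torus knot T(13,33)); the central element u^13 = v^33 acts as +I or -I in any irreducible SL(2,C) representation.
On an irreducible component, tr(u) is locked at 2*cos(pi*alpha/13) for some alpha in 1..12, and tr(v) at 2*cos(pi*beta/33) for some beta in 1..32.
u^13 = (-1)^alpha I and v^33 = (-1)^beta I must agree, so alpha and beta have equal parity.
Enumerate parity-matched pairs: 6*16 odd-odd plus 6*16 even-even gives 192.
That is 192 components of irreducible characters, and with the reducible (abelian) component the total is 193.

193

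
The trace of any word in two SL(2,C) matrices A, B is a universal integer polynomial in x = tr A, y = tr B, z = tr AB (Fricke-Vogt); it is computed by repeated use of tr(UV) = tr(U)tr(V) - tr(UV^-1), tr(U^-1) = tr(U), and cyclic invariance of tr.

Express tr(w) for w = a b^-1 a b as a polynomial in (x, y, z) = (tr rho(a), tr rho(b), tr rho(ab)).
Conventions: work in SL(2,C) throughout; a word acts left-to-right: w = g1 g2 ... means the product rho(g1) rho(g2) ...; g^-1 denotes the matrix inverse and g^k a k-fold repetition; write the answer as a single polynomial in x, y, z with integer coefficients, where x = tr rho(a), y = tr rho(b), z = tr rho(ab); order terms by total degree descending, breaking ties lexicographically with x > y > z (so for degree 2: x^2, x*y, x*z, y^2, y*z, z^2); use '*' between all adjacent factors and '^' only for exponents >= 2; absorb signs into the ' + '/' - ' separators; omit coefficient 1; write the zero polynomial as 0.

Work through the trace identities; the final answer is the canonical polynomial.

x*y*z - y^2 - z^2 + 2

trace(a b a) = trace(a) trace(b a) - trace(b) = x*z - y
trace(a b a b) = trace(b a) trace(b a) - trace(1) = z^2 - 2
trace(a b^-1 a b) = trace(a b a) trace(b) - trace(a b a b) = x*y*z - y^2 - z^2 + 2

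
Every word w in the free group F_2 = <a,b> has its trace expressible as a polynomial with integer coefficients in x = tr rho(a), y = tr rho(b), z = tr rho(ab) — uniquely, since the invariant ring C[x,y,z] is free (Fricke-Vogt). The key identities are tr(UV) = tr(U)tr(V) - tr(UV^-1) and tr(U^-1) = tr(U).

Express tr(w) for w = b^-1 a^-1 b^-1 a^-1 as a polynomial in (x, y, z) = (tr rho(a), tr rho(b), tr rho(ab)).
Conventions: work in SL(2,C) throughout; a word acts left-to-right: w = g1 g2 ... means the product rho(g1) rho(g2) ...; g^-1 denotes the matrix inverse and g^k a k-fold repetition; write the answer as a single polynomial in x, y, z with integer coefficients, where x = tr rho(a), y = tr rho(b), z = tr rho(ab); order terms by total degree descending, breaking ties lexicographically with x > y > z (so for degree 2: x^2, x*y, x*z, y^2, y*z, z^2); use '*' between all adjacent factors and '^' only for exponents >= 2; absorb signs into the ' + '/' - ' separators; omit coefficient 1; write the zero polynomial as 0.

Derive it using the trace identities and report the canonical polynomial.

z^2 - 2

tr(b^-1) = tr(b) = y
apply: tr(b^-2) = tr(b^-1)*tr(b) - tr(1)   [inverse elimination on b] = y^2 - 2
tr(b^-1 a) = tr(a)*tr(b) - tr(a b)   [inverse elimination on b] = x*y - z
use: tr(b^-2 a) = tr(b^-1 a)*tr(b) - tr(b^-1 a b)   [inverse elimination on b] = x*y^2 - y*z - x
tr(b^-1 a^-1 b^-1) = tr(b^-2)*tr(a) - tr(b^-2 a)   [inverse elimination on a] = y*z - x
tr(b a b a) = tr(b a)*tr(b a) - tr(1)   [split at a repeated b] = z^2 - 2
use: tr(a b a^-1 b) = tr(b a b)*tr(a) - tr(b a b a)   [inverse elimination on a] = x*y*z - x^2 - z^2 + 2
tr(a^-1 b^-1 a b) = tr(a b a^-1)*tr(b) - tr(a b a^-1 b)   [inverse elimination on b] = -x*y*z + x^2 + y^2 + z^2 - 2
apply: tr(b^-1 a^-1 b^-1 a) = tr(a^-1 b^-1 a)*tr(b) - tr(a^-1 b^-1 a b)   [inverse elimination on b] = x*y*z - x^2 - z^2 + 2
tr(b^-1 a^-1 b^-1 a^-1) = tr(b^-1 a^-1 b^-1)*tr(a) - tr(b^-1 a^-1 b^-1 a)   [inverse elimination on a] = z^2 - 2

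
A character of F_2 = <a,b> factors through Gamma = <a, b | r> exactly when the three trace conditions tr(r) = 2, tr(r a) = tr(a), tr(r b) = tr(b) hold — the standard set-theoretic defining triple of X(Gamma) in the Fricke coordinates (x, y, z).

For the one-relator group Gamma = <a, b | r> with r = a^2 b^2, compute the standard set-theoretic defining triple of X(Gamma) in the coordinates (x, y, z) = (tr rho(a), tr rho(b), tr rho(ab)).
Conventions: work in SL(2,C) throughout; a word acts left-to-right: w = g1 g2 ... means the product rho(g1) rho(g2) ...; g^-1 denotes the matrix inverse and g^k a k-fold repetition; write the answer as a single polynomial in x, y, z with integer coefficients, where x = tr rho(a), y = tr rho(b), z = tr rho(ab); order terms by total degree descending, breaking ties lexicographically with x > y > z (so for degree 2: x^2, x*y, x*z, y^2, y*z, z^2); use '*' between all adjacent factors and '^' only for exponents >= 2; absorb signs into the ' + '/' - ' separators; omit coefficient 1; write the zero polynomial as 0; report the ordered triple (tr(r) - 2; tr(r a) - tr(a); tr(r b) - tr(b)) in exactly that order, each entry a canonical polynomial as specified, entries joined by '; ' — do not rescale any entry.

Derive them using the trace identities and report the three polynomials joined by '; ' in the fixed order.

x*y*z - x^2 - y^2; x^2*y*z - x^3 - x*y^2 - y*z + 2*x; x*y^2*z - x^2*y - y^3 - x*z + 2*y

tr(a^2 b) = tr(a) tr(b a) - tr(b) = x*z - y
reduce: tr(a^2) = tr(a) tr(a) - tr(1) = x^2 - 2
so tr(a^2 b^2) = tr(b) tr(a^2 b) - tr(a^2) = x*y*z - x^2 - y^2 + 2
reduce: tr(b^2 a) = tr(b) tr(a b) - tr(a)  (reduce the b square) = y*z - x
reduce: tr(a^2 b^2 a) = tr(a) tr(b^2 a^2) - tr(b^2 a)  (reduce the a square) = x^2*y*z - x^3 - x*y^2 - y*z + 3*x
so tr(b^3 a) = tr(b) tr(b a b) - tr(b a) = y^2*z - x*y - z
tr(b^2) = tr(b) tr(b) - tr(1) = y^2 - 2
reduce: tr(b^3) = tr(b) tr(b^2) - tr(b) = y^3 - 3*y
tr(a^2 b^3) = tr(a) tr(b^3 a) - tr(b^3) = x*y^2*z - x^2*y - y^3 - x*z + 3*y
assemble the triple (tr(r) - 2; tr(r a) - x; tr(r b) - y)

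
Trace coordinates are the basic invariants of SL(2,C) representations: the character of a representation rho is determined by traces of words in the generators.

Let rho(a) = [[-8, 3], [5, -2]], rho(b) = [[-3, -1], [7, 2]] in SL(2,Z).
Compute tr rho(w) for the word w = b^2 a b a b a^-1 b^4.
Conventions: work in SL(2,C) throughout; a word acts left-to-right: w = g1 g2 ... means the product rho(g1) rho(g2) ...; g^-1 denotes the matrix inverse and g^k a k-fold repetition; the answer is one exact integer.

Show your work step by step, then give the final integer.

rho(b) = [[-3, -1], [7, 2]]
... * rho(b) = [[-3, -1], [7, 2]]  ->  [[2, 1], [-7, -3]]
... * rho(a) = [[-8, 3], [5, -2]]  ->  [[-11, 4], [41, -15]]
... * rho(b) = [[-3, -1], [7, 2]]  ->  [[61, 19], [-228, -71]]
... * rho(a) = [[-8, 3], [5, -2]]  ->  [[-393, 145], [1469, -542]]
... * rho(b) = [[-3, -1], [7, 2]]  ->  [[2194, 683], [-8201, -2553]]
... * rho(a^-1) = [[-2, -3], [-5, -8]]  ->  [[-7803, -12046], [29167, 45027]]
... * rho(b) = [[-3, -1], [7, 2]]  ->  [[-60913, -16289], [227688, 60887]]
... * rho(b) = [[-3, -1], [7, 2]]  ->  [[68716, 28335], [-256855, -105914]]
... * rho(b) = [[-3, -1], [7, 2]]  ->  [[-7803, -12046], [29167, 45027]]
... * rho(b) = [[-3, -1], [7, 2]]  ->  [[-60913, -16289], [227688, 60887]]
tr = -60913 + 60887 = -26

-26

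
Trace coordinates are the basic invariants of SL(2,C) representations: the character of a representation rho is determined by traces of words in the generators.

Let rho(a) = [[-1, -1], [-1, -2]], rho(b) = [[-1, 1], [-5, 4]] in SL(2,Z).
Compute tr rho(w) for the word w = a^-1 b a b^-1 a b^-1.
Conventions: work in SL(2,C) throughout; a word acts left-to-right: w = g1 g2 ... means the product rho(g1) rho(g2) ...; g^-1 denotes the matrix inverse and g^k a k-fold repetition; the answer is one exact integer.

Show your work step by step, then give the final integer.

rho(a^-1) = [[-2, 1], [1, -1]]
... * rho(b) = [[-1, 1], [-5, 4]]  ->  [[-3, 2], [4, -3]]
... * rho(a) = [[-1, -1], [-1, -2]]  ->  [[1, -1], [-1, 2]]
... * rho(b^-1) = [[4, -1], [5, -1]]  ->  [[-1, 0], [6, -1]]
... * rho(a) = [[-1, -1], [-1, -2]]  ->  [[1, 1], [-5, -4]]
... * rho(b^-1) = [[4, -1], [5, -1]]  ->  [[9, -2], [-40, 9]]
tr = 9 + 9 = 18

18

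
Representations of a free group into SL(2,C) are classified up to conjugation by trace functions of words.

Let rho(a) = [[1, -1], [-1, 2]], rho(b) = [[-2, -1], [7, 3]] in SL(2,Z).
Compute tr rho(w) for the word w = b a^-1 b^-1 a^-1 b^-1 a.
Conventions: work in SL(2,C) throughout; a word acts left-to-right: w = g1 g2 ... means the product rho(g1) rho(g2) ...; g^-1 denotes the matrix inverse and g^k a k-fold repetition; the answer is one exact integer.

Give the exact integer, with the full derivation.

-34

rho(b) = [[-2, -1], [7, 3]]
... * rho(a^-1) = [[2, 1], [1, 1]]  ->  [[-5, -3], [17, 10]]
... * rho(b^-1) = [[3, 1], [-7, -2]]  ->  [[6, 1], [-19, -3]]
... * rho(a^-1) = [[2, 1], [1, 1]]  ->  [[13, 7], [-41, -22]]
... * rho(b^-1) = [[3, 1], [-7, -2]]  ->  [[-10, -1], [31, 3]]
... * rho(a) = [[1, -1], [-1, 2]]  ->  [[-9, 8], [28, -25]]
tr = -9 + -25 = -34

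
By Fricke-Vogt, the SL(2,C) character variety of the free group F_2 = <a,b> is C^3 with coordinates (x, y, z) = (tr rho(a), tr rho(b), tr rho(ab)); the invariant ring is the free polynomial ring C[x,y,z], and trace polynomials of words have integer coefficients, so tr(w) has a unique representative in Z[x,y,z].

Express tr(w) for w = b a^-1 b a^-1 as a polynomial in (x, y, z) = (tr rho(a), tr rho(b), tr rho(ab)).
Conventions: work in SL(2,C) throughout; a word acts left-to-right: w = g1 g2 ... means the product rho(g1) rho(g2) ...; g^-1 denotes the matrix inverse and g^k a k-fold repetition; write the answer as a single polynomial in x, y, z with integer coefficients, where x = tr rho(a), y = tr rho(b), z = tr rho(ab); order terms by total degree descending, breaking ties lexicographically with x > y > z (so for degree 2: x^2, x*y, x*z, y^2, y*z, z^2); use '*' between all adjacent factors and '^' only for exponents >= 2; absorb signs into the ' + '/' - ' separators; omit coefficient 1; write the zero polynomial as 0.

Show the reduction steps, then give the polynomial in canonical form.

x^2*y^2 - 2*x*y*z + z^2 - 2

trace(b^2) = trace(b) trace(b) - trace(1) = y^2 - 2
use: trace(b^2 a) = trace(b) trace(a b) - trace(a) = y*z - x
trace(b a^-1 b) = trace(b^2) trace(a) - trace(b^2 a) = x*y^2 - y*z - x
use: trace(b a b a) = trace(a b) trace(a b) - trace(1)   [split at repeated a] = z^2 - 2
trace(b a^-1 b a) = trace(b a b) trace(a) - trace(b a b a) = x*y*z - x^2 - z^2 + 2
trace(b a^-1 b a^-1) = trace(b a^-1 b) trace(a) - trace(b a^-1 b a) = x^2*y^2 - 2*x*y*z + z^2 - 2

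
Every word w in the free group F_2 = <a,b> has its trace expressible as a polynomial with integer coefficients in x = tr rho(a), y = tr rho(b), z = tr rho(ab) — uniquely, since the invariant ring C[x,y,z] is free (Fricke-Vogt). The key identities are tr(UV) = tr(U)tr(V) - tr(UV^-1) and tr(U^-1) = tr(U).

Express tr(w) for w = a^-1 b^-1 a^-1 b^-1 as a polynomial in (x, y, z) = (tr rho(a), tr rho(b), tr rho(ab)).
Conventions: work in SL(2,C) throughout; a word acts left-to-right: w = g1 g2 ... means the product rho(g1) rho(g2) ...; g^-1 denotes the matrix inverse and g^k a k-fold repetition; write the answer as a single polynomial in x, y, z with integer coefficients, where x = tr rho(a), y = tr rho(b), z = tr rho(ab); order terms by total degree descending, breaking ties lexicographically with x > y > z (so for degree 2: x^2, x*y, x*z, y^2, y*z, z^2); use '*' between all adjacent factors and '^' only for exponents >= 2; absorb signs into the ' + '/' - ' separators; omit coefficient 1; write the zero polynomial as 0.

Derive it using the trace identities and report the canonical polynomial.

z^2 - 2

tr(a^-1) = tr(a) = x
reduce: tr(a^-2) = tr(a^-1)*tr(a) - tr(1) = x^2 - 2
tr(b a^-1) = tr(b)*tr(a) - tr(b a) = x*y - z
tr(a^-2 b) = tr(b a^-1)*tr(a) - tr(b) = x^2*y - x*z - y
tr(a^-1 b^-1 a^-1) = tr(a^-2)*tr(b) - tr(a^-2 b) = x*z - y
so tr(a b a b) = tr(a b)*tr(a b) - tr(1)   [split at repeated a] = z^2 - 2
tr(b^-1 a b a) = tr(a b a)*tr(b) - tr(a b a b) = x*y*z - y^2 - z^2 + 2
tr(b a^-1 b^-1 a) = tr(b^-1 a b)*tr(a) - tr(b^-1 a b a) = -x*y*z + x^2 + y^2 + z^2 - 2
so tr(a^-1 b^-1 a^-1 b) = tr(b a^-1 b^-1)*tr(a) - tr(b a^-1 b^-1 a) = x*y*z - y^2 - z^2 + 2
reduce: tr(a^-1 b^-1 a^-1 b^-1) = tr(a^-1 b^-1 a^-1)*tr(b) - tr(a^-1 b^-1 a^-1 b) = z^2 - 2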